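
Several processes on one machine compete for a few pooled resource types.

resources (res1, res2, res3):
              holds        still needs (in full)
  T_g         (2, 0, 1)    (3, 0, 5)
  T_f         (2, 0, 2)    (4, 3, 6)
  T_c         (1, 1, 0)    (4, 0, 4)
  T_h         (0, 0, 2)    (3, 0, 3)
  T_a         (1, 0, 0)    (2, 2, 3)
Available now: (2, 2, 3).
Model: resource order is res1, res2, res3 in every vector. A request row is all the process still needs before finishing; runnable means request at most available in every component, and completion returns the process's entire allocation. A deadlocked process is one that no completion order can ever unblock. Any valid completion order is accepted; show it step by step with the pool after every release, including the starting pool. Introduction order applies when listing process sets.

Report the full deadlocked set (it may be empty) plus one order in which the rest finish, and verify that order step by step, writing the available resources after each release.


No process is deadlocked.
Key observation: the pool covers T_a at once, and every later process fits after earlier releases.
The rest can finish in the order T_a, T_h, T_g, T_c, T_f. Step-by-step check:
  pool = (2, 2, 3)
  T_a: need (2, 2, 3) fits (2, 2, 3); releases (1, 0, 0), pool now (3, 2, 3)
  T_h: need (3, 0, 3) fits (3, 2, 3); releases (0, 0, 2), pool now (3, 2, 5)
  T_g: need (3, 0, 5) fits (3, 2, 5); releases (2, 0, 1), pool now (5, 2, 6)
  T_c: need (4, 0, 4) fits (5, 2, 6); releases (1, 1, 0), pool now (6, 3, 6)
  T_f: need (4, 3, 6) fits (6, 3, 6); releases (2, 0, 2), pool now (8, 3, 8)


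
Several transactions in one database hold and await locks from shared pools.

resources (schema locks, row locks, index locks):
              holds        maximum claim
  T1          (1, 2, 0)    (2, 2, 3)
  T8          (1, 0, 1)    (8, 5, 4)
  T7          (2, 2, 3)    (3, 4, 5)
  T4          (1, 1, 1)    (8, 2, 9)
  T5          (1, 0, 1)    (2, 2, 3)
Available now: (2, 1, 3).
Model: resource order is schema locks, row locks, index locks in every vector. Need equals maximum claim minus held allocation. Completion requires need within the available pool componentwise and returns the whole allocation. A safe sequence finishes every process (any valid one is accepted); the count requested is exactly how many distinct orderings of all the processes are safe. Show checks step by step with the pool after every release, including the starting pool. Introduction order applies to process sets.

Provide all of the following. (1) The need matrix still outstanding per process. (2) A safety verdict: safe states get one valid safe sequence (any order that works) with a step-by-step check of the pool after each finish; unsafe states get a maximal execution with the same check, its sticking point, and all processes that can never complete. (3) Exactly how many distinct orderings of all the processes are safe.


(1) Need matrix, components ordered schema locks, row locks, index locks:
  T1: (1, 0, 3)
  T8: (7, 5, 3)
  T7: (1, 2, 2)
  T4: (7, 1, 8)
  T5: (1, 2, 2)
(2) UNSAFE — no complete ordering exists.
Key observation: no order helps: past T1, T5, T7, the free pool tops out at (6, 5, 7), below what each blocked process needs in schema locks.
A maximal execution: T1, T5, T7 — then nothing else fits. Check, step by step:
  pool = (2, 1, 3)
  T1 needs (1, 0, 3) <= (2, 1, 3) -> finishes; pool += (1, 2, 0) = (3, 3, 3)
  T5 needs (1, 2, 2) <= (3, 3, 3) -> finishes; pool += (1, 0, 1) = (4, 3, 4)
  T7 needs (1, 2, 2) <= (4, 3, 4) -> finishes; pool += (2, 2, 3) = (6, 5, 7)
  T8 cannot run: need (7, 5, 3) vs free (6, 5, 7) (insufficient schema locks)
  T4 cannot run: need (7, 1, 8) vs free (6, 5, 7) (insufficient schema locks and index locks)
Processes that can never finish: T8 and T4.
(3) Precisely 0 of the possible complete orderings are safe sequences.


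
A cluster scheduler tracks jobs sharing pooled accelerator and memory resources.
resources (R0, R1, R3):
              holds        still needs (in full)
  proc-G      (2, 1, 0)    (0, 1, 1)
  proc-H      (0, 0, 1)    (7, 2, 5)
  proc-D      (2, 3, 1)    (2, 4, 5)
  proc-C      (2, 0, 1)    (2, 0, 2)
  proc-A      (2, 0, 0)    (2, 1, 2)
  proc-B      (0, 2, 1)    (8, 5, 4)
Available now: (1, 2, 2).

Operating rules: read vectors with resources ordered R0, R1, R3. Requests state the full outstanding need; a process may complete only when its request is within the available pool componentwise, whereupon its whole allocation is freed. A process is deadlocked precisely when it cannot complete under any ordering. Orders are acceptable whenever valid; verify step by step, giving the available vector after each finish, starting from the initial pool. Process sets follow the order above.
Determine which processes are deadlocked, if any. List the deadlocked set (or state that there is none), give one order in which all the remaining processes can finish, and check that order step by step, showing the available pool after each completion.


Deadlocked: proc-H, proc-D and proc-B.
Key observation: the wall is R3: completing proc-G, proc-C, proc-A brings the pool only to (7, 3, 3), and all the rest need more.
One completion order for the rest: proc-G, proc-C, proc-A. Step-by-step check:
  pool = (1, 2, 2)
  proc-G: need (0, 1, 1) fits (1, 2, 2); releases (2, 1, 0), pool now (3, 3, 2)
  proc-C: need (2, 0, 2) fits (3, 3, 2); releases (2, 0, 1), pool now (5, 3, 3)
  proc-A: need (2, 1, 2) fits (5, 3, 3); releases (2, 0, 0), pool now (7, 3, 3)
The stuck group stays short no matter what:
  proc-H cannot run: need (7, 2, 5) vs free (7, 3, 3) (insufficient R3)
  proc-D cannot run: need (2, 4, 5) vs free (7, 3, 3) (insufficient R1 and R3)
  proc-B cannot run: need (8, 5, 4) vs free (7, 3, 3) (insufficient R0, R1 and R3)


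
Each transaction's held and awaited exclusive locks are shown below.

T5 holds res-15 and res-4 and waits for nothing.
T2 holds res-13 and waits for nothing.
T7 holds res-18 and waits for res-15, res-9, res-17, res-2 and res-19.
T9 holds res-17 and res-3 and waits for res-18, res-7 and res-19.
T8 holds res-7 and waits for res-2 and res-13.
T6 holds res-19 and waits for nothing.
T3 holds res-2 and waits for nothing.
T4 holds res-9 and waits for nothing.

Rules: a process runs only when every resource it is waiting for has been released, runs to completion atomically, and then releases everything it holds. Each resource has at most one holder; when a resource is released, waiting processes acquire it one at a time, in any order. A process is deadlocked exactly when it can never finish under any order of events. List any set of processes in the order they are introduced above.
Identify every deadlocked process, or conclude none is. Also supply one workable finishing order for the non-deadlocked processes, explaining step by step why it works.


Deadlocked set: T7 and T9.
Key observation: the wait chain closes on itself along T7 -> T9 -> T7; no other process is dragged down with it.
The rest can finish in the order T4, T3, T5, T6, T2, T8.
Walking it through:
  T4 waits on nothing -> runs at once and releases res-9
  T3 waits on nothing -> runs at once and releases res-2
  T5 waits on nothing -> runs at once and releases res-15 and res-4
  T6 waits on nothing -> runs at once and releases res-19
  T2 waits on nothing -> runs at once and releases res-13
  T8: everything it awaited (res-2 and res-13) is free; runs, freeing res-7


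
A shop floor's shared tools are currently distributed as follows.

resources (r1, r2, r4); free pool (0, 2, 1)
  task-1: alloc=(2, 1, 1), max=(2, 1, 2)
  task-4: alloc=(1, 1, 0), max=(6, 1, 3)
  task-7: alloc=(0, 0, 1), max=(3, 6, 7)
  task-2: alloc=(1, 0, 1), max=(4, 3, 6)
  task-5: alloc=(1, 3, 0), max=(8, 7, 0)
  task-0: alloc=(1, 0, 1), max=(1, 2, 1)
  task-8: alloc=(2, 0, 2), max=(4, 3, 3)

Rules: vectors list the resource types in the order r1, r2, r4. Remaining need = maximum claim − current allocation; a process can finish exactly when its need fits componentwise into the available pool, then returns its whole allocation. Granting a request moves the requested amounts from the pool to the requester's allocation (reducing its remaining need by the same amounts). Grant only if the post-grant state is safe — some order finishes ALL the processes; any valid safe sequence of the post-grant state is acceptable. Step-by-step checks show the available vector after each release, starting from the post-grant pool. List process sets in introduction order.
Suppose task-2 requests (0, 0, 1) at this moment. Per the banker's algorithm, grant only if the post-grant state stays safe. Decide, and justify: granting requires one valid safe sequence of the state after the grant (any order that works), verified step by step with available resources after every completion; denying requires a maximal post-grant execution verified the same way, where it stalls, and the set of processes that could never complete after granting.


GRANT: granting preserves safety; a valid post-grant sequence is task-0, task-1, task-8, task-2, task-4, task-5, task-7.
Key observation: (0, 2, 0) free after granting still covers task-0 first, and each release covers the next.
Step-by-step check of the post-grant state:
  pool = (0, 2, 0)
  task-0: need (0, 2, 0) fits (0, 2, 0); releases (1, 0, 1), pool now (1, 2, 1)
  task-1: need (0, 0, 1) fits (1, 2, 1); releases (2, 1, 1), pool now (3, 3, 2)
  task-8: need (2, 3, 1) fits (3, 3, 2); releases (2, 0, 2), pool now (5, 3, 4)
  task-2: need (3, 3, 4) fits (5, 3, 4); releases (1, 0, 2), pool now (6, 3, 6)
  task-4: need (5, 0, 3) fits (6, 3, 6); releases (1, 1, 0), pool now (7, 4, 6)
  task-5: need (7, 4, 0) fits (7, 4, 6); releases (1, 3, 0), pool now (8, 7, 6)
  task-7: need (3, 6, 6) fits (8, 7, 6); releases (0, 0, 1), pool now (8, 7, 7)


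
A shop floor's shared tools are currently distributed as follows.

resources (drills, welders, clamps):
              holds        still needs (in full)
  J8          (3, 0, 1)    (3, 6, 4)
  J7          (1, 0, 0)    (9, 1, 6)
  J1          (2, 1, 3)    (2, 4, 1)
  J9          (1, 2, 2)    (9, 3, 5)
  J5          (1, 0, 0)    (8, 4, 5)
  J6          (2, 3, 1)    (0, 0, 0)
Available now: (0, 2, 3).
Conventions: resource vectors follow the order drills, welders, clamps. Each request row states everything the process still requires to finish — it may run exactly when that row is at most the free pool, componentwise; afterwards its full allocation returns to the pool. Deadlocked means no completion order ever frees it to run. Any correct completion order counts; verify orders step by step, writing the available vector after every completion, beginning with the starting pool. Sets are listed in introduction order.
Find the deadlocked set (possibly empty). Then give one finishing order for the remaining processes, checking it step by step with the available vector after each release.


Deadlocked: J7, J9 and J5.
Key observation: the wall is drills: completing J6, J1, J8 brings the pool only to (7, 6, 8), and all the rest need more.
A valid finishing order for the others: J6, J1, J8. Step-by-step check:
  pool = (0, 2, 3)
  J6 needs (0, 0, 0) <= (0, 2, 3) -> finishes; pool += (2, 3, 1) = (2, 5, 4)
  J1 needs (2, 4, 1) <= (2, 5, 4) -> finishes; pool += (2, 1, 3) = (4, 6, 7)
  J8 needs (3, 6, 4) <= (4, 6, 7) -> finishes; pool += (3, 0, 1) = (7, 6, 8)
The blocked processes can never fit:
  J7 cannot run: need (9, 1, 6) vs free (7, 6, 8) (insufficient drills)
  J9 cannot run: need (9, 3, 5) vs free (7, 6, 8) (insufficient drills)
  J5 cannot run: need (8, 4, 5) vs free (7, 6, 8) (insufficient drills)


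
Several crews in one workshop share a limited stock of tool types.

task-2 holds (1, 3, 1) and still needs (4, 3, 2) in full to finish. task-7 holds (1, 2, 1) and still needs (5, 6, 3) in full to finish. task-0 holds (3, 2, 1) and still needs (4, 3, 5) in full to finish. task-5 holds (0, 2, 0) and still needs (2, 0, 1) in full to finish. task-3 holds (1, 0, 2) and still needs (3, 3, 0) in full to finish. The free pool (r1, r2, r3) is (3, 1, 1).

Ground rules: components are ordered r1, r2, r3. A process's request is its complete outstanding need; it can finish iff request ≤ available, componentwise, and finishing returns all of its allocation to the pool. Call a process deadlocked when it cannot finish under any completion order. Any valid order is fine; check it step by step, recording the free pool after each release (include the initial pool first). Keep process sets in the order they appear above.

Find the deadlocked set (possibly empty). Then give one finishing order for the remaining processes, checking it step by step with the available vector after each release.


Nothing here is deadlocked.
Key observation: beginning at task-5, releases accumulate fast enough that every process eventually fits.
One completion order for the rest: task-5, task-3, task-2, task-7, task-0. Walking it through:
  pool = (3, 1, 1)
  run task-5 (needs (2, 0, 1), free (3, 1, 1)); after release of (0, 2, 0) the pool is (3, 3, 1)
  run task-3 (needs (3, 3, 0), free (3, 3, 1)); after release of (1, 0, 2) the pool is (4, 3, 3)
  run task-2 (needs (4, 3, 2), free (4, 3, 3)); after release of (1, 3, 1) the pool is (5, 6, 4)
  run task-7 (needs (5, 6, 3), free (5, 6, 4)); after release of (1, 2, 1) the pool is (6, 8, 5)
  run task-0 (needs (4, 3, 5), free (6, 8, 5)); after release of (3, 2, 1) the pool is (9, 10, 6)


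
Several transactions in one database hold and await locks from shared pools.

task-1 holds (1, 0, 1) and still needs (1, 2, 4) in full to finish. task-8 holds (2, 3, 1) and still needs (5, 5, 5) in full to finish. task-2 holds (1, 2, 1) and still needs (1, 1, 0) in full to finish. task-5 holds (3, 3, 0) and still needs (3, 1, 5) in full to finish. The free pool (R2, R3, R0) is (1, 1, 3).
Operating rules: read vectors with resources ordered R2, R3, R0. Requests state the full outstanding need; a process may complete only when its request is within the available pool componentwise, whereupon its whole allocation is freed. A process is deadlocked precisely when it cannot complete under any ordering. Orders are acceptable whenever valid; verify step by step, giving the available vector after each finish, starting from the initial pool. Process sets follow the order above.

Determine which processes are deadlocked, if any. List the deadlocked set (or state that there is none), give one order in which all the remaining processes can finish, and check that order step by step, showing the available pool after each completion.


No process is deadlocked.
Key observation: beginning at task-2, releases accumulate fast enough that every process eventually fits.
The rest can finish in the order task-2, task-1, task-5, task-8. Step-by-step check:
  pool = (1, 1, 3)
  task-2: need (1, 1, 0) fits (1, 1, 3); releases (1, 2, 1), pool now (2, 3, 4)
  task-1: need (1, 2, 4) fits (2, 3, 4); releases (1, 0, 1), pool now (3, 3, 5)
  task-5: need (3, 1, 5) fits (3, 3, 5); releases (3, 3, 0), pool now (6, 6, 5)
  task-8: need (5, 5, 5) fits (6, 6, 5); releases (2, 3, 1), pool now (8, 9, 6)


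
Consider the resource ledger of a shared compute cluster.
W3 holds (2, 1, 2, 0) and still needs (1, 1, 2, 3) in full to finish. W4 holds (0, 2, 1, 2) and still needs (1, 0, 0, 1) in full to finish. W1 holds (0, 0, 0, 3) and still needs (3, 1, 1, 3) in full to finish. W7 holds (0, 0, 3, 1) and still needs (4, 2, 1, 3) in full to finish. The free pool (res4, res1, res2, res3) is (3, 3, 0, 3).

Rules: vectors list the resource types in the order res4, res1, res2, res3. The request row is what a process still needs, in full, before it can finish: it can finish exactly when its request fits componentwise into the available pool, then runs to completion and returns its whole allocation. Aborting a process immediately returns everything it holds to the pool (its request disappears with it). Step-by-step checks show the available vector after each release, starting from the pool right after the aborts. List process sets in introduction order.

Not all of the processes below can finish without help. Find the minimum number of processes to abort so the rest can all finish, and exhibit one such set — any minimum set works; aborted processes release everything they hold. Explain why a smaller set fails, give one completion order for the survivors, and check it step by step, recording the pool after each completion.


Abort W3.
Key observation: aborting W3 returns (2, 1, 2, 0), and W7 — hopeless before — runs at step 1 with the returned capacity in the pool.
Why nothing smaller works: aborting no one leaves the state deadlocked as given.
Survivors finish in the order: W7, W1, W4. Check, step by step (pool after the aborts first):
  pool = (5, 4, 2, 3)
  run W7 (needs (4, 2, 1, 3), free (5, 4, 2, 3)); after release of (0, 0, 3, 1) the pool is (5, 4, 5, 4)
  run W1 (needs (3, 1, 1, 3), free (5, 4, 5, 4)); after release of (0, 0, 0, 3) the pool is (5, 4, 5, 7)
  run W4 (needs (1, 0, 0, 1), free (5, 4, 5, 7)); after release of (0, 2, 1, 2) the pool is (5, 6, 6, 9)


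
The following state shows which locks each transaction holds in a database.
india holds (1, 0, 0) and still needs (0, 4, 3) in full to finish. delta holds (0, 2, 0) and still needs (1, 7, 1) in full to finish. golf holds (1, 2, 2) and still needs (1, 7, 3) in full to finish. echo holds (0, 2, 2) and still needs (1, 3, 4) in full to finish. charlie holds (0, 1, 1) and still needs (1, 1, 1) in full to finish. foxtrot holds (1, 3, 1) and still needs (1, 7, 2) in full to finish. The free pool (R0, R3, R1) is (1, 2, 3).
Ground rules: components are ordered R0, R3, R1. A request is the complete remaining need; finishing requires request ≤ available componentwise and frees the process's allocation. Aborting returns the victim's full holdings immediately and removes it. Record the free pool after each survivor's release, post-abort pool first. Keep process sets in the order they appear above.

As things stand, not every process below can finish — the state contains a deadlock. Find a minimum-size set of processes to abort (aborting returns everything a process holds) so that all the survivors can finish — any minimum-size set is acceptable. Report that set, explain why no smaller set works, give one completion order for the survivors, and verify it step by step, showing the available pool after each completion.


Abort foxtrot.
Key observation: before aborting foxtrot, golf was permanently blocked — no order could ever run it; afterwards it completes at step 4.
Minimality: the empty abort set fails — the state is deadlocked as it stands.
Survivors finish in the order: india, charlie, echo, golf, delta. Walking it through (pool after the aborts first):
  pool = (2, 5, 4)
  run india (needs (0, 4, 3), free (2, 5, 4)); after release of (1, 0, 0) the pool is (3, 5, 4)
  run charlie (needs (1, 1, 1), free (3, 5, 4)); after release of (0, 1, 1) the pool is (3, 6, 5)
  run echo (needs (1, 3, 4), free (3, 6, 5)); after release of (0, 2, 2) the pool is (3, 8, 7)
  run golf (needs (1, 7, 3), free (3, 8, 7)); after release of (1, 2, 2) the pool is (4, 10, 9)
  run delta (needs (1, 7, 1), free (4, 10, 9)); after release of (0, 2, 0) the pool is (4, 12, 9)


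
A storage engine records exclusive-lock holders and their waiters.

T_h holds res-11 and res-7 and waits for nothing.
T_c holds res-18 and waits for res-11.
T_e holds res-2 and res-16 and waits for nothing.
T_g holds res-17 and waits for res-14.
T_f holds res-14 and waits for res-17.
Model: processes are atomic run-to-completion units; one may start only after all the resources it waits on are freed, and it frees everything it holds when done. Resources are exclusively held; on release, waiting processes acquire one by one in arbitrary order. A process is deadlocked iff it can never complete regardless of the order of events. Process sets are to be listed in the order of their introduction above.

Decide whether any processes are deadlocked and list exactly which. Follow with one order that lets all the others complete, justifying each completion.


Deadlocked: T_g and T_f.
Key observation: the cycle T_g -> T_f -> T_g can never break — each member waits on the next; no other process is dragged down with it.
One completion order for the rest: T_h, T_e, T_c.
Verifying each step:
  run T_h (it waits on nothing); releases res-11 and res-7
  run T_e (it waits on nothing); releases res-2 and res-16
  run T_c (all its waits — res-11 — are resolved); releases res-18


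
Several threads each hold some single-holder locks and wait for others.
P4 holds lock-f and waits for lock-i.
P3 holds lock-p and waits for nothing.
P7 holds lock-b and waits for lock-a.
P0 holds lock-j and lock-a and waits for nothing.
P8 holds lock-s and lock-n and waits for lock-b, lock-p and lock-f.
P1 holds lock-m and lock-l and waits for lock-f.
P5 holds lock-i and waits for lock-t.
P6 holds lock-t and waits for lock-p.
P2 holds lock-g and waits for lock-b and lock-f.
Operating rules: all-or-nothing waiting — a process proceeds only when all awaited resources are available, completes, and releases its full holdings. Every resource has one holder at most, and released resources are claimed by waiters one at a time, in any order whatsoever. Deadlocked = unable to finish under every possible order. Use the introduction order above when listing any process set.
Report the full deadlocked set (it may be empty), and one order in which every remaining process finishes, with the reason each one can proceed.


The deadlocked set is empty.
Key observation: there is no circular wait here — follow any chain and it reaches a process that is free to run now.
One completion order for the rest: P3, P6, P5, P4, P0, P7, P8, P2, P1.
Check, step by step:
  P3: no waits; runs immediately, freeing lock-p
  P6: everything it awaited (lock-p) is free; runs, freeing lock-t
  P5: everything it awaited (lock-t) is free; runs, freeing lock-i
  P4: everything it awaited (lock-i) is free; runs, freeing lock-f
  P0: no waits; runs immediately, freeing lock-j and lock-a
  P7: everything it awaited (lock-a) is free; runs, freeing lock-b
  P8: everything it awaited (lock-b, lock-p and lock-f) is free; runs, freeing lock-s and lock-n
  P2: everything it awaited (lock-b and lock-f) is free; runs, freeing lock-g
  P1: everything it awaited (lock-f) is free; runs, freeing lock-m and lock-l


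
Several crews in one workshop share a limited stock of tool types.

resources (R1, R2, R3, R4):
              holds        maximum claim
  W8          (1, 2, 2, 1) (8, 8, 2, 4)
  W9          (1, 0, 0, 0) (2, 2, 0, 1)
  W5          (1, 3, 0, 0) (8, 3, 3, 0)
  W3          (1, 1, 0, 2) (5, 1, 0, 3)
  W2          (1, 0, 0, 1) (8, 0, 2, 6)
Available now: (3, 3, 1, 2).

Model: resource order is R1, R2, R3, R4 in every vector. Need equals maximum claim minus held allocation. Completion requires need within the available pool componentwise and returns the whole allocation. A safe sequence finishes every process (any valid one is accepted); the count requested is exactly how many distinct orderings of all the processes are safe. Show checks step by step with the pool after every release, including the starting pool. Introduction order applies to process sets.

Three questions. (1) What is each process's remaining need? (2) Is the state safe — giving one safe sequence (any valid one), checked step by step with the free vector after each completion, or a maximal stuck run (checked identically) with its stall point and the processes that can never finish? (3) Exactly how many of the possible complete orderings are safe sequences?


(1) Need matrix, components ordered R1, R2, R3, R4:
  W8: (7, 6, 0, 3)
  W9: (1, 2, 0, 1)
  W5: (7, 0, 3, 0)
  W3: (4, 0, 0, 1)
  W2: (7, 0, 2, 5)
(2) UNSAFE — no complete ordering exists.
Key observation: R1 is the bottleneck — with W9, W3 done the pool holds (5, 4, 1, 4), short of every remaining need.
Going as far as possible: W9, W3; after that, nothing fits. Verifying each step:
  pool = (3, 3, 1, 2)
  W9: need (1, 2, 0, 1) fits (3, 3, 1, 2); releases (1, 0, 0, 0), pool now (4, 3, 1, 2)
  W3: need (4, 0, 0, 1) fits (4, 3, 1, 2); releases (1, 1, 0, 2), pool now (5, 4, 1, 4)
  blocked: W8 wants (7, 6, 0, 3), pool (5, 4, 1, 4) — not enough R1 and R2
  blocked: W5 wants (7, 0, 3, 0), pool (5, 4, 1, 4) — not enough R1 and R3
  blocked: W2 wants (7, 0, 2, 5), pool (5, 4, 1, 4) — not enough R1, R3 and R4
Processes that can never finish: W8, W5 and W2.
(3) Precisely 0 of the possible complete orderings are safe sequences.


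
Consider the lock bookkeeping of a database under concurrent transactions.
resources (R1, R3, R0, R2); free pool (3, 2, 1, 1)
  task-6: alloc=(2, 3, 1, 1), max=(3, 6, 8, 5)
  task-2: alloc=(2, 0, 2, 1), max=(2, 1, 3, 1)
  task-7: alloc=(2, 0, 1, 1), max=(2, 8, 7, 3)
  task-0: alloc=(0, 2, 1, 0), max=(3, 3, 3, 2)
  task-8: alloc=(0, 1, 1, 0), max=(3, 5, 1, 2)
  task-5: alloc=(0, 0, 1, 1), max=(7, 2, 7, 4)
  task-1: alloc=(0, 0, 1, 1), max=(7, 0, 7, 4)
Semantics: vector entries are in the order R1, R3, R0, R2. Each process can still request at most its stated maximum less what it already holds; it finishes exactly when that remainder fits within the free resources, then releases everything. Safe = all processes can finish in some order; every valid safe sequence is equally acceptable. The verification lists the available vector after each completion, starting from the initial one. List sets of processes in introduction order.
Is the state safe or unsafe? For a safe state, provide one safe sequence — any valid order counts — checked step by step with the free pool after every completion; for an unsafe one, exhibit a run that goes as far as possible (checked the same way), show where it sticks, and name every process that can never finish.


UNSAFE.
Key observation: once task-2, task-0, task-8 finish, the pool peaks at (5, 5, 5, 2) — and every remaining process still needs more R0 than that.
A maximal execution: task-2, task-0, task-8 — then nothing else fits. Verifying each step:
  pool = (3, 2, 1, 1)
  task-2: need (0, 1, 1, 0) fits (3, 2, 1, 1); releases (2, 0, 2, 1), pool now (5, 2, 3, 2)
  task-0: need (3, 1, 2, 2) fits (5, 2, 3, 2); releases (0, 2, 1, 0), pool now (5, 4, 4, 2)
  task-8: need (3, 4, 0, 2) fits (5, 4, 4, 2); releases (0, 1, 1, 0), pool now (5, 5, 5, 2)
  task-6 cannot run: need (1, 3, 7, 4) vs free (5, 5, 5, 2) (insufficient R0 and R2)
  task-7 cannot run: need (0, 8, 6, 2) vs free (5, 5, 5, 2) (insufficient R3 and R0)
  task-5 cannot run: need (7, 2, 6, 3) vs free (5, 5, 5, 2) (insufficient R1, R0 and R2)
  task-1 cannot run: need (7, 0, 6, 3) vs free (5, 5, 5, 2) (insufficient R1, R0 and R2)
Never able to finish: task-6, task-7, task-5 and task-1.


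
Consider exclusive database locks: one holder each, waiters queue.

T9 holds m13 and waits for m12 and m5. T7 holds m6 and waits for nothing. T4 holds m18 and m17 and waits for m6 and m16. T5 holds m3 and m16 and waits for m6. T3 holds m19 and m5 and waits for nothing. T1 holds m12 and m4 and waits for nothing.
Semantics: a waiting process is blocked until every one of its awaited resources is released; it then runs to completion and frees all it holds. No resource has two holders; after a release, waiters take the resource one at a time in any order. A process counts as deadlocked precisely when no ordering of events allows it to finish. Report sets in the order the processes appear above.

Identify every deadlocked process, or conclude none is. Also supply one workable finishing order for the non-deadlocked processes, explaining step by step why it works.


Nothing here is deadlocked.
Key observation: there is no circular wait here — follow any chain and it reaches a process that is free to run now.
A valid finishing order for the others: T3, T7, T5, T1, T4, T9.
Walking it through:
  run T3 (it waits on nothing); releases m19 and m5
  run T7 (it waits on nothing); releases m6
  T5: everything it awaited (m6) is free; runs, freeing m3 and m16
  run T1 (it waits on nothing); releases m12 and m4
  T4: everything it awaited (m6 and m16) is free; runs, freeing m18 and m17
  T9: everything it awaited (m12 and m5) is free; runs, freeing m13


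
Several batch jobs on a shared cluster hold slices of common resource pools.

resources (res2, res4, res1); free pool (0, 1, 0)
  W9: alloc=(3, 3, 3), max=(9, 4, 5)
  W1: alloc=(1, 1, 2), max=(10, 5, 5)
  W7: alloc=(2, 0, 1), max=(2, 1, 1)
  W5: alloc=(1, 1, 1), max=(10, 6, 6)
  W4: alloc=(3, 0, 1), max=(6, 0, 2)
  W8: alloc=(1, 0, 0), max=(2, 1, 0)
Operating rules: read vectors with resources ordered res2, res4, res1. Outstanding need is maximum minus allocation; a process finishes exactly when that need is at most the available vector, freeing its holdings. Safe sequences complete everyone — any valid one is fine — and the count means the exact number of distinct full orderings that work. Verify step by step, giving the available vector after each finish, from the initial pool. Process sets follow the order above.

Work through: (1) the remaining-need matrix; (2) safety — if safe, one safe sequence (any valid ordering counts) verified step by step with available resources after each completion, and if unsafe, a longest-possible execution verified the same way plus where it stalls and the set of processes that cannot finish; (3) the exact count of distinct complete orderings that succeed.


(1) Need matrix, components ordered res2, res4, res1:
  W9: (6, 1, 2)
  W1: (9, 4, 3)
  W7: (0, 1, 0)
  W5: (9, 5, 5)
  W4: (3, 0, 1)
  W8: (1, 1, 0)
(2) SAFE. One safe sequence: W7, W8, W4, W9, W1, W5.
Key observation: W7 is the earliest step where a requested resource binds exactly: need (0, 1, 0), pool (0, 1, 0) at its turn.
Verifying each step:
  pool = (0, 1, 0)
  W7 needs (0, 1, 0) <= (0, 1, 0) -> finishes; pool += (2, 0, 1) = (2, 1, 1)
  W8 needs (1, 1, 0) <= (2, 1, 1) -> finishes; pool += (1, 0, 0) = (3, 1, 1)
  W4 needs (3, 0, 1) <= (3, 1, 1) -> finishes; pool += (3, 0, 1) = (6, 1, 2)
  W9 needs (6, 1, 2) <= (6, 1, 2) -> finishes; pool += (3, 3, 3) = (9, 4, 5)
  W1 needs (9, 4, 3) <= (9, 4, 5) -> finishes; pool += (1, 1, 2) = (10, 5, 7)
  W5 needs (9, 5, 5) <= (10, 5, 7) -> finishes; pool += (1, 1, 1) = (11, 6, 8)
(3) Exactly 1 of the possible complete orderings is a safe sequence.


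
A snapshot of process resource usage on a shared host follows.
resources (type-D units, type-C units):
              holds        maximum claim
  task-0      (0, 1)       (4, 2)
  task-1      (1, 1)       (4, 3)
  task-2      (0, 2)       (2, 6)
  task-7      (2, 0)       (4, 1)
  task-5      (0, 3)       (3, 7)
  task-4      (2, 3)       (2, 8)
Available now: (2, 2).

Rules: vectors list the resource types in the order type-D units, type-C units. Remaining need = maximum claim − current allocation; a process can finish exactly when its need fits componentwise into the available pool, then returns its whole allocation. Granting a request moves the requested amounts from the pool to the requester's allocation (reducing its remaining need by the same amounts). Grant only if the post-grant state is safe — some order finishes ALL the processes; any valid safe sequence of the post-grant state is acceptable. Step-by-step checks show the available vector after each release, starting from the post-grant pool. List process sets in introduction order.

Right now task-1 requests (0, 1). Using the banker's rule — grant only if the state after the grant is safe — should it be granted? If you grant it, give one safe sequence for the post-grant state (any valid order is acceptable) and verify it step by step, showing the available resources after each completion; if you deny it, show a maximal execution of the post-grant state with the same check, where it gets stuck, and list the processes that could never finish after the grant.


GRANT: granting preserves safety; a valid post-grant sequence is task-7, task-0, task-1, task-2, task-4, task-5.
Key observation: post-grant, (2, 1) remains, and an order beginning with task-7 completes everyone.
Verifying the post-grant state step by step:
  pool = (2, 1)
  task-7 needs (2, 1) <= (2, 1) -> finishes; pool += (2, 0) = (4, 1)
  task-0 needs (4, 1) <= (4, 1) -> finishes; pool += (0, 1) = (4, 2)
  task-1 needs (3, 1) <= (4, 2) -> finishes; pool += (1, 2) = (5, 4)
  task-2 needs (2, 4) <= (5, 4) -> finishes; pool += (0, 2) = (5, 6)
  task-4 needs (0, 5) <= (5, 6) -> finishes; pool += (2, 3) = (7, 9)
  task-5 needs (3, 4) <= (7, 9) -> finishes; pool += (0, 3) = (7, 12)


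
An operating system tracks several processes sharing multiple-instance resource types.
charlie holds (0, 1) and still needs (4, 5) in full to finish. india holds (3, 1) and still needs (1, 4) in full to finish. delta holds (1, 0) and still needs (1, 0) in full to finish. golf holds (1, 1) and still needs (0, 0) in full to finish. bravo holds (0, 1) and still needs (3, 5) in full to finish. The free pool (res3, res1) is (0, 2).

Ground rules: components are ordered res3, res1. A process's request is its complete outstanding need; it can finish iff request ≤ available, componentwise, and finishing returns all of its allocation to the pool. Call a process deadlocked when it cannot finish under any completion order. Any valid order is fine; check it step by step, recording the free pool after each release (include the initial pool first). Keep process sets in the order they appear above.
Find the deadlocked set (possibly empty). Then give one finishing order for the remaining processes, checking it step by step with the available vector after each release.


Deadlocked: charlie, india and bravo.
Key observation: the wall is res1: completing golf, delta brings the pool only to (2, 3), and all the rest need more.
One completion order for the rest: golf, delta. Step-by-step check:
  pool = (0, 2)
  run golf (needs (0, 0), free (0, 2)); after release of (1, 1) the pool is (1, 3)
  run delta (needs (1, 0), free (1, 3)); after release of (1, 0) the pool is (2, 3)
The stuck group stays short no matter what:
  blocked: charlie wants (4, 5), pool (2, 3) — not enough res3 and res1
  blocked: india wants (1, 4), pool (2, 3) — not enough res1
  blocked: bravo wants (3, 5), pool (2, 3) — not enough res3 and res1


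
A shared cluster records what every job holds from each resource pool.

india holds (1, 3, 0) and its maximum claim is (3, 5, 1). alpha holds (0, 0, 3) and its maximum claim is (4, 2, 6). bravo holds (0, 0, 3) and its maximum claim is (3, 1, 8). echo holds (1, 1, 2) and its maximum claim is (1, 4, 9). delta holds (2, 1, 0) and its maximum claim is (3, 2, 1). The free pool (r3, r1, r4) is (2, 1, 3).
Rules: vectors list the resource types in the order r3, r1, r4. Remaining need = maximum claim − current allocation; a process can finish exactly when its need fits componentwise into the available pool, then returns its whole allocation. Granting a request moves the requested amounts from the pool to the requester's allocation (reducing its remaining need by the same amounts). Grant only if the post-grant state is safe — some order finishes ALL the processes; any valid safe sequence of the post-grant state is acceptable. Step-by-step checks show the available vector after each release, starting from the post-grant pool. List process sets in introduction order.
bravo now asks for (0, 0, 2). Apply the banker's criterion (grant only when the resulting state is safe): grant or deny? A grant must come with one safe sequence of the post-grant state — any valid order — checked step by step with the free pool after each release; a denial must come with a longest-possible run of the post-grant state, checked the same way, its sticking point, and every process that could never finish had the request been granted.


DENY: after the grant no complete ordering would exist.
Key observation: even finishing delta, india leaves just (5, 5, 1) free — too little r4 for any of the remaining processes.
Pretend the grant happened; the run delta, india goes as far as possible. Check, step by step:
  pool = (2, 1, 1)
  run delta (needs (1, 1, 1), free (2, 1, 1)); after release of (2, 1, 0) the pool is (4, 2, 1)
  run india (needs (2, 2, 1), free (4, 2, 1)); after release of (1, 3, 0) the pool is (5, 5, 1)
  blocked: alpha wants (4, 2, 3), pool (5, 5, 1) — not enough r4
  blocked: bravo wants (3, 1, 3), pool (5, 5, 1) — not enough r4
  blocked: echo wants (0, 3, 7), pool (5, 5, 1) — not enough r4
Post-grant, the permanently blocked set is alpha, bravo and echo.


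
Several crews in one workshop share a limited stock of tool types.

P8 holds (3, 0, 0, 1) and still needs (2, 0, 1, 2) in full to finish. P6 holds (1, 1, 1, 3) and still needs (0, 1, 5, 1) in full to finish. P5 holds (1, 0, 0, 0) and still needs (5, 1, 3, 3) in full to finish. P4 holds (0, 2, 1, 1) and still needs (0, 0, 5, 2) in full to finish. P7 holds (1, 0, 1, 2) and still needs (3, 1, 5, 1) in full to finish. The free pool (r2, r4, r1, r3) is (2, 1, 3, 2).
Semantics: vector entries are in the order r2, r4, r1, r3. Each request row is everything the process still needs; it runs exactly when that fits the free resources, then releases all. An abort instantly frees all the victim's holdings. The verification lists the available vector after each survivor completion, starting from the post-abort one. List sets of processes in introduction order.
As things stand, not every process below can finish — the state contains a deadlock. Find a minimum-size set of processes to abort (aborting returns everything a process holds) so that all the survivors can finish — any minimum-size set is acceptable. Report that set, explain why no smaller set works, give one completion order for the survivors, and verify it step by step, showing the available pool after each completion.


The answer: abort P6 and P7.
Key observation: no ordering could ever have run P4 before the abort of P6 and P7; with (2, 1, 2, 5) back in the pool it fits at step 1.
Why nothing smaller works — every single abort fails: P8 alone leaves P6 blocked (short on r1); P6 alone leaves P4 blocked (short on r1); P5 alone leaves P6 blocked (short on r1); P4 alone leaves P6 blocked (short on r1); P7 alone leaves P6 blocked (short on r1).
Survivors finish in the order: P4, P8, P5. Verifying each step (pool after the aborts first):
  pool = (4, 2, 5, 7)
  P4 needs (0, 0, 5, 2) <= (4, 2, 5, 7) -> finishes; pool += (0, 2, 1, 1) = (4, 4, 6, 8)
  P8 needs (2, 0, 1, 2) <= (4, 4, 6, 8) -> finishes; pool += (3, 0, 0, 1) = (7, 4, 6, 9)
  P5 needs (5, 1, 3, 3) <= (7, 4, 6, 9) -> finishes; pool += (1, 0, 0, 0) = (8, 4, 6, 9)


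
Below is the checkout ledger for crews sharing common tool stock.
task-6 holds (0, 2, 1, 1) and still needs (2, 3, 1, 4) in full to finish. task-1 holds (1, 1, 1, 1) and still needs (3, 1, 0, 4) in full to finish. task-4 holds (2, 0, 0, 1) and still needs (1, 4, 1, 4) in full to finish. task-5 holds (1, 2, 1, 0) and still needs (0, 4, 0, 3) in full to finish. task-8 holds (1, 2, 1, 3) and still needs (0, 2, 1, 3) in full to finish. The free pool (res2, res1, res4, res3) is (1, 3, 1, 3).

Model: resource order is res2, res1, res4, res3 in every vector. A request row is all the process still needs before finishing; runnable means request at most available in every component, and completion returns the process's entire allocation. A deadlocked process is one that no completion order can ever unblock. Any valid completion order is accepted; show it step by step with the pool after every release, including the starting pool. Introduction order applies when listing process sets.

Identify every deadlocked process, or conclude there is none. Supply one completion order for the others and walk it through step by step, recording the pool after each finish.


No process is deadlocked.
Key observation: task-8 leads a chain of completions in which each release enables another process.
A valid finishing order for the others: task-8, task-4, task-5, task-1, task-6. Step-by-step check:
  pool = (1, 3, 1, 3)
  run task-8 (needs (0, 2, 1, 3), free (1, 3, 1, 3)); after release of (1, 2, 1, 3) the pool is (2, 5, 2, 6)
  run task-4 (needs (1, 4, 1, 4), free (2, 5, 2, 6)); after release of (2, 0, 0, 1) the pool is (4, 5, 2, 7)
  run task-5 (needs (0, 4, 0, 3), free (4, 5, 2, 7)); after release of (1, 2, 1, 0) the pool is (5, 7, 3, 7)
  run task-1 (needs (3, 1, 0, 4), free (5, 7, 3, 7)); after release of (1, 1, 1, 1) the pool is (6, 8, 4, 8)
  run task-6 (needs (2, 3, 1, 4), free (6, 8, 4, 8)); after release of (0, 2, 1, 1) the pool is (6, 10, 5, 9)
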